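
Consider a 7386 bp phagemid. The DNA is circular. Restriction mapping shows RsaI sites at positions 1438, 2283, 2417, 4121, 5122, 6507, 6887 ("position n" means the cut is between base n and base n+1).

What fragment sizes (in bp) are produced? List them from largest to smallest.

1937, 1704, 1385, 1001, 845, 380, 134 bp

Circular molecule, 7 cuts → 7 fragments:
  2283 − 1438 = 845 bp
  2417 − 2283 = 134 bp
  4121 − 2417 = 1704 bp
  5122 − 4121 = 1001 bp
  6507 − 5122 = 1385 bp
  6887 − 6507 = 380 bp
  wrap: 7386 − 6887 + 1438 = 1937 bp
Sorted largest to smallest: 1937, 1704, 1385, 1001, 845, 380, 134 bp.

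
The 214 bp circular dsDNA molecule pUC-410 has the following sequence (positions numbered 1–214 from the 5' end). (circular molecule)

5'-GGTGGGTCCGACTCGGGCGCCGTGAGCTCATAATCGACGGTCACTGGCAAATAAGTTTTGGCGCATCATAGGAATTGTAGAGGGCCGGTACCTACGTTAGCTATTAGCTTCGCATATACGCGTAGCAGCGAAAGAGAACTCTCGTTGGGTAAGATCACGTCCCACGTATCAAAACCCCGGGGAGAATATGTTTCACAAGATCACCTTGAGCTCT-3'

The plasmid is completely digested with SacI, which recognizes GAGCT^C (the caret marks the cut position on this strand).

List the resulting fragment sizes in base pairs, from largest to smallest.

SacI sites (GAGCTC) start at positions 24, 208.
SacI cuts after base 5 of each site (before the last base), so after positions 28, 212.
Circular molecule, 2 cuts → 2 fragments:
  29–212 → 184 bp
  213–214 then 1–28 → 2 + 28 = 30 bp
Sorted largest to smallest: 184, 30 bp.

184, 30 bp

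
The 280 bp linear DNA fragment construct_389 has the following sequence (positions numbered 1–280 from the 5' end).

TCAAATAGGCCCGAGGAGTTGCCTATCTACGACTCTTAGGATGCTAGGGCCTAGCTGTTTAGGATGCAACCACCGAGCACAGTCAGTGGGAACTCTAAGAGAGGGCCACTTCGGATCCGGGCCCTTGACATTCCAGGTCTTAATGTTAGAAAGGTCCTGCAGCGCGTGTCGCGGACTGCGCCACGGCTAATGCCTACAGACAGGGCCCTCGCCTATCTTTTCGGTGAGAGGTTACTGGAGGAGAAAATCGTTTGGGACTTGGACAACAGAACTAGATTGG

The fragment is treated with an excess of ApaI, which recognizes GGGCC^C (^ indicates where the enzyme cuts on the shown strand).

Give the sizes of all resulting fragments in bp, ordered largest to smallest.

123, 84, 73 bp

ApaI sites (GGGCCC) start at positions 119, 203.
ApaI cuts after base 5 of each site (before the last base), so after positions 123, 207.
Linear molecule, 2 cuts → 3 fragments:
  1–123 → 123 bp
  124–207 → 84 bp
  208–280 → 73 bp
Sorted largest to smallest: 123, 84, 73 bp.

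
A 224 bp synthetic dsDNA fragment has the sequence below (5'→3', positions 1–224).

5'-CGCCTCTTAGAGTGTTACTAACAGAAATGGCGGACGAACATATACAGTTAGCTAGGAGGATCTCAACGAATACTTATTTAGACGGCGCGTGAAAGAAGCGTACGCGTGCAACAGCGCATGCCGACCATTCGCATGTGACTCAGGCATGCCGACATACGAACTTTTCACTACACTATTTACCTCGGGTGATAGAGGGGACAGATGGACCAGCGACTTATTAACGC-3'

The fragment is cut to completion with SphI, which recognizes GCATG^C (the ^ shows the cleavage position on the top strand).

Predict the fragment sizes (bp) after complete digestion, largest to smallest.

SphI sites (GCATGC) start at positions 116, 144.
SphI cuts after base 5 of each site (before the last base), so after positions 120, 148.
Linear molecule, 2 cuts → 3 fragments:
  1–120 → 120 bp
  121–148 → 28 bp
  149–224 → 76 bp
Sorted largest to smallest: 120, 76, 28 bp.

120, 76, 28 bp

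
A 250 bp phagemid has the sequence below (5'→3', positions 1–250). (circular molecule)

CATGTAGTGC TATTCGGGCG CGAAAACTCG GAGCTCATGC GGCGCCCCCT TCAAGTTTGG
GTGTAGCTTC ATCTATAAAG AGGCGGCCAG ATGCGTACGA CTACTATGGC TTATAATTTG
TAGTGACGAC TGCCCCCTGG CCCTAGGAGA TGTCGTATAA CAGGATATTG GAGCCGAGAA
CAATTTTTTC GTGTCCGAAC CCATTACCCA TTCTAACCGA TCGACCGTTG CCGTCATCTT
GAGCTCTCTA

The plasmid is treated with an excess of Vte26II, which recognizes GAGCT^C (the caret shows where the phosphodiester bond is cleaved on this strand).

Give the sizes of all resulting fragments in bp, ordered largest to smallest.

210, 40 bp

Vte26II sites (GAGCTC) start at positions 31, 241.
Vte26II cuts after base 5 of each site (before the last base), so after positions 35, 245.
Circular molecule, 2 cuts → 2 fragments:
  36–245 → 210 bp
  246–250 then 1–35 → 5 + 35 = 40 bp
Sorted largest to smallest: 210, 40 bp.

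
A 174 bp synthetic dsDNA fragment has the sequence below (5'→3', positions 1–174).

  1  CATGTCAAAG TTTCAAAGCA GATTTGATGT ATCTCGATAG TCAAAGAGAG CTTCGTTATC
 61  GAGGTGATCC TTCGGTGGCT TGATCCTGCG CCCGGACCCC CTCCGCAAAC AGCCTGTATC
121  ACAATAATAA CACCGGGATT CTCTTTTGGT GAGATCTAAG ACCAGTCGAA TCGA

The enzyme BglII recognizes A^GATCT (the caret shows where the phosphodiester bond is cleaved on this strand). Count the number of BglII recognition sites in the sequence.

1

AGATCT occurs starting at position 152.
BglII cuts at 1 site.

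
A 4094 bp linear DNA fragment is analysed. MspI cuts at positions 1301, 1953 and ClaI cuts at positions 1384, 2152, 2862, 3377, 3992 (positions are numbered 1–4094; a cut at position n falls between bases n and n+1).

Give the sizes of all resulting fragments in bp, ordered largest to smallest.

1301, 710, 615, 569, 515, 199, 102, 83 bp

Combined cut positions (sorted): 1301, 1384, 1953, 2152, 2862, 3377, 3992.
Linear molecule, 7 cuts → 8 fragments:
  1301 − 0 = 1301 bp
  1384 − 1301 = 83 bp
  1953 − 1384 = 569 bp
  2152 − 1953 = 199 bp
  2862 − 2152 = 710 bp
  3377 − 2862 = 515 bp
  3992 − 3377 = 615 bp
  4094 − 3992 = 102 bp
Sorted largest to smallest: 1301, 710, 615, 569, 515, 199, 102, 83 bp.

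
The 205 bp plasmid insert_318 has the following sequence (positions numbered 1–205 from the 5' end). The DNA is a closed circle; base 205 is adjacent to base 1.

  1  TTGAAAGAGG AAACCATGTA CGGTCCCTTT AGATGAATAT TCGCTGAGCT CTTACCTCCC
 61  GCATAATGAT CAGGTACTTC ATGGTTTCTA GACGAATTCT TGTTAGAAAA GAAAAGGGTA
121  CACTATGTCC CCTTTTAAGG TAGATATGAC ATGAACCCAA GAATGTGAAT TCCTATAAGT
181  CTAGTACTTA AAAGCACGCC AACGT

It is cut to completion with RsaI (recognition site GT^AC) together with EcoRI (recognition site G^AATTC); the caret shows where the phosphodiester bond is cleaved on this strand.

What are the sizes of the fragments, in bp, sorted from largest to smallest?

RsaI sites (GTAC) start at positions 18, 74, 118, 184.
RsaI cuts after base 2 of each site, so after positions 19, 75, 119, 185.
EcoRI sites (GAATTC) start at positions 94, 167.
EcoRI cuts after the first base of each site, so after positions 94, 167.
Combined cut positions: 19, 75, 94, 119, 167, 185.
Circular molecule, 6 cuts → 6 fragments:
  20–75 → 56 bp
  76–94 → 19 bp
  95–119 → 25 bp
  120–167 → 48 bp
  168–185 → 18 bp
  186–205 then 1–19 → 20 + 19 = 39 bp
Sorted largest to smallest: 56, 48, 39, 25, 19, 18 bp.

56, 48, 39, 25, 19, 18 bp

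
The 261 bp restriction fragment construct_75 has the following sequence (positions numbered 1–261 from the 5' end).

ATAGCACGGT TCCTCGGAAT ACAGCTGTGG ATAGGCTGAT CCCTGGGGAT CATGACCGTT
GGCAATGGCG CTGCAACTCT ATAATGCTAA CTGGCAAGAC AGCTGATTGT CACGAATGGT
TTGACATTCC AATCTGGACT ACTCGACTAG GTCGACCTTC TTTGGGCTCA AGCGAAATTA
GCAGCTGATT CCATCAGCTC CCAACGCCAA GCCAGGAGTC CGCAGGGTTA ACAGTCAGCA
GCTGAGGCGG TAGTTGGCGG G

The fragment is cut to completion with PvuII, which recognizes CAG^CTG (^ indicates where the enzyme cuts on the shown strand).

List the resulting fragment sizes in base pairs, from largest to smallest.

82, 78, 57, 24, 20 bp

PvuII sites (CAGCTG) start at positions 22, 100, 182, 239.
PvuII cuts after base 3 of each site, so after positions 24, 102, 184, 241.
Linear molecule, 4 cuts → 5 fragments:
  1–24 → 24 bp
  25–102 → 78 bp
  103–184 → 82 bp
  185–241 → 57 bp
  242–261 → 20 bp
Sorted largest to smallest: 82, 78, 57, 24, 20 bp.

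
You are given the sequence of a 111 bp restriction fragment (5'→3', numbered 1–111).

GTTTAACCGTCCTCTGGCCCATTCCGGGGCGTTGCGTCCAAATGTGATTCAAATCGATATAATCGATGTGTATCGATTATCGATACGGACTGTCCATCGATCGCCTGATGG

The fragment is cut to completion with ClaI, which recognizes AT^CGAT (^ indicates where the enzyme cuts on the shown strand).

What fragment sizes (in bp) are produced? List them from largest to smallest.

ClaI sites (ATCGAT) start at positions 53, 62, 72, 79, 96.
ClaI cuts after base 2 of each site, so after positions 54, 63, 73, 80, 97.
Linear molecule, 5 cuts → 6 fragments:
  1–54 → 54 bp
  55–63 → 9 bp
  64–73 → 10 bp
  74–80 → 7 bp
  81–97 → 17 bp
  98–111 → 14 bp
Sorted largest to smallest: 54, 17, 14, 10, 9, 7 bp.

54, 17, 14, 10, 9, 7 bp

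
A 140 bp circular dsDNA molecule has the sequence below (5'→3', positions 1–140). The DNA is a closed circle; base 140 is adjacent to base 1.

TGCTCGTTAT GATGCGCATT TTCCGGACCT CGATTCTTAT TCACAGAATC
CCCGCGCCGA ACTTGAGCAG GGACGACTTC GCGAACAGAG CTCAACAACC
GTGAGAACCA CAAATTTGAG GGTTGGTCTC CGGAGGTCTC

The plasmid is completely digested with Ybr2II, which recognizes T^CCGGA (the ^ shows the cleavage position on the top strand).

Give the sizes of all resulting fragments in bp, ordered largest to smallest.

107, 33 bp

Ybr2II sites (TCCGGA) start at positions 22, 129.
Ybr2II cuts after the first base of each site, so after positions 22, 129.
Circular molecule, 2 cuts → 2 fragments:
  23–129 → 107 bp
  130–140 then 1–22 → 11 + 22 = 33 bp
Sorted largest to smallest: 107, 33 bp.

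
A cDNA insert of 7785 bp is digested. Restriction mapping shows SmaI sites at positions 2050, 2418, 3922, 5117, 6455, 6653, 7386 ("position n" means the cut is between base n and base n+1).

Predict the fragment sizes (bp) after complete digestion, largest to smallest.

2050, 1504, 1338, 1195, 733, 399, 368, 198 bp

Linear molecule, 7 cuts → 8 fragments:
  2050 − 0 = 2050 bp
  2418 − 2050 = 368 bp
  3922 − 2418 = 1504 bp
  5117 − 3922 = 1195 bp
  6455 − 5117 = 1338 bp
  6653 − 6455 = 198 bp
  7386 − 6653 = 733 bp
  7785 − 7386 = 399 bp
Sorted largest to smallest: 2050, 1504, 1338, 1195, 733, 399, 368, 198 bp.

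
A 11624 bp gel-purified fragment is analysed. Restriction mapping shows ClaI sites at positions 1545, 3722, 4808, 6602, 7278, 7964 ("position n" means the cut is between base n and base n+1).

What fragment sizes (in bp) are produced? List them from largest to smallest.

Linear molecule, 6 cuts → 7 fragments:
  1545 − 0 = 1545 bp
  3722 − 1545 = 2177 bp
  4808 − 3722 = 1086 bp
  6602 − 4808 = 1794 bp
  7278 − 6602 = 676 bp
  7964 − 7278 = 686 bp
  11624 − 7964 = 3660 bp
Sorted largest to smallest: 3660, 2177, 1794, 1545, 1086, 686, 676 bp.

3660, 2177, 1794, 1545, 1086, 686, 676 bp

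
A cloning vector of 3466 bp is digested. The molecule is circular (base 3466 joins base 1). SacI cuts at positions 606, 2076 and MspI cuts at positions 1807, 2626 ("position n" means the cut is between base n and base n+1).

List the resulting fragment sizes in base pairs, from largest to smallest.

1446, 1201, 550, 269 bp

Combined cut positions (sorted): 606, 1807, 2076, 2626.
Circular molecule, 4 cuts → 4 fragments:
  1807 − 606 = 1201 bp
  2076 − 1807 = 269 bp
  2626 − 2076 = 550 bp
  wrap: 3466 − 2626 + 606 = 1446 bp
Sorted largest to smallest: 1446, 1201, 550, 269 bp.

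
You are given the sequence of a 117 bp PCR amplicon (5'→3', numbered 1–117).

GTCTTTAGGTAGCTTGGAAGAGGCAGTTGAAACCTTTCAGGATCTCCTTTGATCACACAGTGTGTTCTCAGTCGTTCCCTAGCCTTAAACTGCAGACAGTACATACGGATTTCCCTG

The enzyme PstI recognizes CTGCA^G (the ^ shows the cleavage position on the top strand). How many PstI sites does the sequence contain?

1

CTGCAG occurs starting at position 90.
PstI cuts at 1 site.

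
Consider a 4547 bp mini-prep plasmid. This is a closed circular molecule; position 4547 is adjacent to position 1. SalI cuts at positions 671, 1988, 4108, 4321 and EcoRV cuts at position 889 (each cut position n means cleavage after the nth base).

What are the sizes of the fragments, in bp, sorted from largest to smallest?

Combined cut positions (sorted): 671, 889, 1988, 4108, 4321.
Circular molecule, 5 cuts → 5 fragments:
  889 − 671 = 218 bp
  1988 − 889 = 1099 bp
  4108 − 1988 = 2120 bp
  4321 − 4108 = 213 bp
  wrap: 4547 − 4321 + 671 = 897 bp
Sorted largest to smallest: 2120, 1099, 897, 218, 213 bp.

2120, 1099, 897, 218, 213 bp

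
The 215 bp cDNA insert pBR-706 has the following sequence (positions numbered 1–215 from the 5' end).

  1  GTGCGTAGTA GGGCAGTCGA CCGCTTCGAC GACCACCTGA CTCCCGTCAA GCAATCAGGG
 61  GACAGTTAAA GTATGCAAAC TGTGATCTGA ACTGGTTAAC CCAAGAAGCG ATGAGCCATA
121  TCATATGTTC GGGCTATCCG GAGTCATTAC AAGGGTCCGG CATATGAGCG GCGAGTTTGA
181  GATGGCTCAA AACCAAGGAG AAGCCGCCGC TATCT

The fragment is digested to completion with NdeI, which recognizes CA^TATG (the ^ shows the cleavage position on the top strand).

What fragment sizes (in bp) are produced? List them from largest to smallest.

NdeI sites (CATATG) start at positions 122, 161.
NdeI cuts after base 2 of each site, so after positions 123, 162.
Linear molecule, 2 cuts → 3 fragments:
  1–123 → 123 bp
  124–162 → 39 bp
  163–215 → 53 bp
Sorted largest to smallest: 123, 53, 39 bp.

123, 53, 39 bp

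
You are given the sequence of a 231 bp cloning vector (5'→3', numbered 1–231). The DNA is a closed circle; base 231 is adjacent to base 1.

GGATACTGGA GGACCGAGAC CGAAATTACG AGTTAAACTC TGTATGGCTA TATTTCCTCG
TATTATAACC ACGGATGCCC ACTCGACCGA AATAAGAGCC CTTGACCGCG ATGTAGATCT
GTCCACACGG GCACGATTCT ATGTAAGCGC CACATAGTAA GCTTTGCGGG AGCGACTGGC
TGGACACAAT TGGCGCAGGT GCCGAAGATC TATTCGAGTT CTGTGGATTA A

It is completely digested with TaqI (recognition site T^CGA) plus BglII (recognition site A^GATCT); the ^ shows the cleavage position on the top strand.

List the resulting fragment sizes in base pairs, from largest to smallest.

TaqI sites (TCGA) start at positions 83, 214.
TaqI cuts after the first base of each site, so after positions 83, 214.
BglII sites (AGATCT) start at positions 115, 206.
BglII cuts after the first base of each site, so after positions 115, 206.
Combined cut positions: 83, 115, 206, 214.
Circular molecule, 4 cuts → 4 fragments:
  84–115 → 32 bp
  116–206 → 91 bp
  207–214 → 8 bp
  215–231 then 1–83 → 17 + 83 = 100 bp
Sorted largest to smallest: 100, 91, 32, 8 bp.

100, 91, 32, 8 bp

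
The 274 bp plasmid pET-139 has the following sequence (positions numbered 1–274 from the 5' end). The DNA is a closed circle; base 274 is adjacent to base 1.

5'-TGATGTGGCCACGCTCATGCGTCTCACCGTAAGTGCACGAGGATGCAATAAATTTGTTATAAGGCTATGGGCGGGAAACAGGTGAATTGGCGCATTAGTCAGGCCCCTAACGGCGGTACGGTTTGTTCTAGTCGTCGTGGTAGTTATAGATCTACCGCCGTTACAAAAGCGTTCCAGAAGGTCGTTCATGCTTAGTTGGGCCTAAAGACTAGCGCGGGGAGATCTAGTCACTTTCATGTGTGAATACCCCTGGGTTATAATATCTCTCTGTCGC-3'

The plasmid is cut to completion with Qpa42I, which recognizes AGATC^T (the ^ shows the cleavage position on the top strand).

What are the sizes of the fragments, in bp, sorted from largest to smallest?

202, 72 bp

Qpa42I sites (AGATCT) start at positions 148, 220.
Qpa42I cuts after base 5 of each site (before the last base), so after positions 152, 224.
Circular molecule, 2 cuts → 2 fragments:
  153–224 → 72 bp
  225–274 then 1–152 → 50 + 152 = 202 bp
Sorted largest to smallest: 202, 72 bp.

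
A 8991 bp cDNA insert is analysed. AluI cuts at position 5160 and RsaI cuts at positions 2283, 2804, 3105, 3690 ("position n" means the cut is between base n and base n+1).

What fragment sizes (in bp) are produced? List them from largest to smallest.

Combined cut positions (sorted): 2283, 2804, 3105, 3690, 5160.
Linear molecule, 5 cuts → 6 fragments:
  2283 − 0 = 2283 bp
  2804 − 2283 = 521 bp
  3105 − 2804 = 301 bp
  3690 − 3105 = 585 bp
  5160 − 3690 = 1470 bp
  8991 − 5160 = 3831 bp
Sorted largest to smallest: 3831, 2283, 1470, 585, 521, 301 bp.

3831, 2283, 1470, 585, 521, 301 bp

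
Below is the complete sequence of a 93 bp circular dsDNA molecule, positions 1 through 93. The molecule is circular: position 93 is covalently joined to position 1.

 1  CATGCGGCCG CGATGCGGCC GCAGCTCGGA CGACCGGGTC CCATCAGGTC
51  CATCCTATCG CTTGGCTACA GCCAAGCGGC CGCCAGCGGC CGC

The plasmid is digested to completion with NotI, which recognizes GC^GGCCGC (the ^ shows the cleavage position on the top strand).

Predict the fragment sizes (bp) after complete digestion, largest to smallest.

61, 11, 11, 10 bp

NotI sites (GCGGCCGC) start at positions 4, 15, 76, 86.
NotI cuts after base 2 of each site, so after positions 5, 16, 77, 87.
Circular molecule, 4 cuts → 4 fragments:
  6–16 → 11 bp
  17–77 → 61 bp
  78–87 → 10 bp
  88–93 then 1–5 → 6 + 5 = 11 bp
Sorted largest to smallest: 61, 11, 11, 10 bp.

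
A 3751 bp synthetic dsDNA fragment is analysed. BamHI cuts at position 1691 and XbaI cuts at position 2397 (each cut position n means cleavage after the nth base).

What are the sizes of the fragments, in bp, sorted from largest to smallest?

1691, 1354, 706 bp

Combined cut positions (sorted): 1691, 2397.
Linear molecule, 2 cuts → 3 fragments:
  1691 − 0 = 1691 bp
  2397 − 1691 = 706 bp
  3751 − 2397 = 1354 bp
Sorted largest to smallest: 1691, 1354, 706 bp.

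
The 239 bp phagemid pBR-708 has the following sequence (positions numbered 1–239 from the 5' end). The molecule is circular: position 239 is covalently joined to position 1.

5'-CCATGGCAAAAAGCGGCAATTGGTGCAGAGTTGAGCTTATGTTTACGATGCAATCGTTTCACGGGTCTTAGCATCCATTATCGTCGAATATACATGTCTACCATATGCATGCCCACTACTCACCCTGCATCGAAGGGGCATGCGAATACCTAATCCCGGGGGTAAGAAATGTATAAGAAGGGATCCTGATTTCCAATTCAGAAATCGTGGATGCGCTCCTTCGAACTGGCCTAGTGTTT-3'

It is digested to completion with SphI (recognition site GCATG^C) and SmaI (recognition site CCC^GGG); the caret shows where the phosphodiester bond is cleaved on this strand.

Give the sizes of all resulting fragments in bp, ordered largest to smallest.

193, 31, 15 bp

SphI sites (GCATGC) start at positions 107, 138.
SphI cuts after base 5 of each site (before the last base), so after positions 111, 142.
The SmaI site (CCCGGG) starts at position 155.
SmaI cuts after base 3 of each site, so after position 157.
Combined cut positions: 111, 142, 157.
Circular molecule, 3 cuts → 3 fragments:
  112–142 → 31 bp
  143–157 → 15 bp
  158–239 then 1–111 → 82 + 111 = 193 bp
Sorted largest to smallest: 193, 31, 15 bp.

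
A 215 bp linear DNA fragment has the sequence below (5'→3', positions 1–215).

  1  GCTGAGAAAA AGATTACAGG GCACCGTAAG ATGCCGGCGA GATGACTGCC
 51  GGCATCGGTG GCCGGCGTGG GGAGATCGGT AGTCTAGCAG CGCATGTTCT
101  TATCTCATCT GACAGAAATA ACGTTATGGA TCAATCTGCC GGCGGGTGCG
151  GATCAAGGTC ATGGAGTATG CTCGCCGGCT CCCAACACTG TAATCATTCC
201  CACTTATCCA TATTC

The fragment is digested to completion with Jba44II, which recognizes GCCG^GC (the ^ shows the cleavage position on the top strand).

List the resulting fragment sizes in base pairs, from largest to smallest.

Jba44II sites (GCCGGC) start at positions 33, 48, 61, 138, 174.
Jba44II cuts after base 4 of each site, so after positions 36, 51, 64, 141, 177.
Linear molecule, 5 cuts → 6 fragments:
  1–36 → 36 bp
  37–51 → 15 bp
  52–64 → 13 bp
  65–141 → 77 bp
  142–177 → 36 bp
  178–215 → 38 bp
Sorted largest to smallest: 77, 38, 36, 36, 15, 13 bp.

77, 38, 36, 36, 15, 13 bp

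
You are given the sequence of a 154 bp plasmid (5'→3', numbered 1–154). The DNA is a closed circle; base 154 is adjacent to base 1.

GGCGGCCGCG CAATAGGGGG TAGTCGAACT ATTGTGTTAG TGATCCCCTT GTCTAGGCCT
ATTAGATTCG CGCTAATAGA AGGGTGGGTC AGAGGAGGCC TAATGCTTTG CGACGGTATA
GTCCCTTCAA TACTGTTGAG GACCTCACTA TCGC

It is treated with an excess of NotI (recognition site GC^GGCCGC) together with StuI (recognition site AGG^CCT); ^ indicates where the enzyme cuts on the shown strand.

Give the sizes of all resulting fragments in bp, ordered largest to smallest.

The NotI site (GCGGCCGC) starts at position 2.
NotI cuts after base 2 of each site, so after position 3.
StuI sites (AGGCCT) start at positions 55, 96.
StuI cuts after base 3 of each site, so after positions 57, 98.
Combined cut positions: 3, 57, 98.
Circular molecule, 3 cuts → 3 fragments:
  4–57 → 54 bp
  58–98 → 41 bp
  99–154 then 1–3 → 56 + 3 = 59 bp
Sorted largest to smallest: 59, 54, 41 bp.

59, 54, 41 bp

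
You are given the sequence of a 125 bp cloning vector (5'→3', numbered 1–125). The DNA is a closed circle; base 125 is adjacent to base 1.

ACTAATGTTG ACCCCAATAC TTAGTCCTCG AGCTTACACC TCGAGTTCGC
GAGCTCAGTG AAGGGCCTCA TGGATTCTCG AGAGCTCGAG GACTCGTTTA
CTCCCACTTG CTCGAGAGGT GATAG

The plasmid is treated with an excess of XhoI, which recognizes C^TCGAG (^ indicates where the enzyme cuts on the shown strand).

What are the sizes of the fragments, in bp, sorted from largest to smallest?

XhoI sites (CTCGAG) start at positions 27, 40, 77, 85, 111.
XhoI cuts after the first base of each site, so after positions 27, 40, 77, 85, 111.
Circular molecule, 5 cuts → 5 fragments:
  28–40 → 13 bp
  41–77 → 37 bp
  78–85 → 8 bp
  86–111 → 26 bp
  112–125 then 1–27 → 14 + 27 = 41 bp
Sorted largest to smallest: 41, 37, 26, 13, 8 bp.

41, 37, 26, 13, 8 bp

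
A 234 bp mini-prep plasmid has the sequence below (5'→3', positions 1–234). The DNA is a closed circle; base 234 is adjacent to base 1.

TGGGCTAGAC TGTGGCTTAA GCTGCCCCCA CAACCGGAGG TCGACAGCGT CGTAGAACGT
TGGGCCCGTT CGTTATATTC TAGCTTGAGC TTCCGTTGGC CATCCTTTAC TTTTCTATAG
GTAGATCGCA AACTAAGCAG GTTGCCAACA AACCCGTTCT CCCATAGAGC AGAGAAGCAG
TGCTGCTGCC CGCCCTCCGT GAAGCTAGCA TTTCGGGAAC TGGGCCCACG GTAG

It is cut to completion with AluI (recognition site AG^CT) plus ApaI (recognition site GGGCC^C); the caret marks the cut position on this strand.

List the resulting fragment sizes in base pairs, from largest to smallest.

AluI sites (AGCT) start at positions 20, 82, 88, 203.
AluI cuts after base 2 of each site, so after positions 21, 83, 89, 204.
ApaI sites (GGGCCC) start at positions 62, 222.
ApaI cuts after base 5 of each site (before the last base), so after positions 66, 226.
Combined cut positions: 21, 66, 83, 89, 204, 226.
Circular molecule, 6 cuts → 6 fragments:
  22–66 → 45 bp
  67–83 → 17 bp
  84–89 → 6 bp
  90–204 → 115 bp
  205–226 → 22 bp
  227–234 then 1–21 → 8 + 21 = 29 bp
Sorted largest to smallest: 115, 45, 29, 22, 17, 6 bp.

115, 45, 29, 22, 17, 6 bp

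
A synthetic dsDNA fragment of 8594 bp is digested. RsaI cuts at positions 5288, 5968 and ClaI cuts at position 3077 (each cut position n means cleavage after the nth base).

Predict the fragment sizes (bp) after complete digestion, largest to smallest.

Combined cut positions (sorted): 3077, 5288, 5968.
Linear molecule, 3 cuts → 4 fragments:
  3077 − 0 = 3077 bp
  5288 − 3077 = 2211 bp
  5968 − 5288 = 680 bp
  8594 − 5968 = 2626 bp
Sorted largest to smallest: 3077, 2626, 2211, 680 bp.

3077, 2626, 2211, 680 bp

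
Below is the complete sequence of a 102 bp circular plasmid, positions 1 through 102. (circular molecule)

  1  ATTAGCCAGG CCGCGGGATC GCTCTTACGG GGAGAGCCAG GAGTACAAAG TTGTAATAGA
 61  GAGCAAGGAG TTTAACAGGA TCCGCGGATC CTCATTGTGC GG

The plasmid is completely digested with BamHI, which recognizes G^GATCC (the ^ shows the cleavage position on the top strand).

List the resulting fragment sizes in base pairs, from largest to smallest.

94, 8 bp

BamHI sites (GGATCC) start at positions 78, 86.
BamHI cuts after the first base of each site, so after positions 78, 86.
Circular molecule, 2 cuts → 2 fragments:
  79–86 → 8 bp
  87–102 then 1–78 → 16 + 78 = 94 bp
Sorted largest to smallest: 94, 8 bp.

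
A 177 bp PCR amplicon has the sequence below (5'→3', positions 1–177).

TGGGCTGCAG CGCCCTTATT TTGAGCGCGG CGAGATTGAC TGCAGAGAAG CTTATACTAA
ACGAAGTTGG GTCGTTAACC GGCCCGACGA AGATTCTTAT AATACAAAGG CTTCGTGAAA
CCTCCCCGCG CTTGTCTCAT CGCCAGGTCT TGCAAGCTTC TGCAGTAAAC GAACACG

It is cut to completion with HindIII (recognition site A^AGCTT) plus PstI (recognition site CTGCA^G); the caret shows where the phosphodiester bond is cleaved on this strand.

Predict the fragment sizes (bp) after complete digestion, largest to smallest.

HindIII sites (AAGCTT) start at positions 48, 154.
HindIII cuts after the first base of each site, so after positions 48, 154.
PstI sites (CTGCAG) start at positions 5, 40, 160.
PstI cuts after base 5 of each site (before the last base), so after positions 9, 44, 164.
Combined cut positions: 9, 44, 48, 154, 164.
Linear molecule, 5 cuts → 6 fragments:
  1–9 → 9 bp
  10–44 → 35 bp
  45–48 → 4 bp
  49–154 → 106 bp
  155–164 → 10 bp
  165–177 → 13 bp
Sorted largest to smallest: 106, 35, 13, 10, 9, 4 bp.

106, 35, 13, 10, 9, 4 bp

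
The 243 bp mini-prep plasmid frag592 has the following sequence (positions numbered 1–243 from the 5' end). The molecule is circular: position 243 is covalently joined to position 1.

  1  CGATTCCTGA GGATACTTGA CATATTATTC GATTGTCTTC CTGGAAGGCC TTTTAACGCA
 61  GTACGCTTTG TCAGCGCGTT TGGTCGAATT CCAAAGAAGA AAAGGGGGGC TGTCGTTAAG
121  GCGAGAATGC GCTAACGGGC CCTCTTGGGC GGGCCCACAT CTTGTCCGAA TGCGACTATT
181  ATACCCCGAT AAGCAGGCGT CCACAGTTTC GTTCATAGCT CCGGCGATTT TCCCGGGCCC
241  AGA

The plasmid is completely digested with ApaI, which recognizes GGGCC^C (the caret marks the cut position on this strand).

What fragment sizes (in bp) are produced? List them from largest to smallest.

145, 84, 14 bp

ApaI sites (GGGCCC) start at positions 137, 151, 235.
ApaI cuts after base 5 of each site (before the last base), so after positions 141, 155, 239.
Circular molecule, 3 cuts → 3 fragments:
  142–155 → 14 bp
  156–239 → 84 bp
  240–243 then 1–141 → 4 + 141 = 145 bp
Sorted largest to smallest: 145, 84, 14 bp.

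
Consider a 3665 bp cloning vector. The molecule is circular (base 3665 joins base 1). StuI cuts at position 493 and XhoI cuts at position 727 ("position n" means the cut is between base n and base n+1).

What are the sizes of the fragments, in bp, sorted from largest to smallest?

Combined cut positions (sorted): 493, 727.
Circular molecule, 2 cuts → 2 fragments:
  727 − 493 = 234 bp
  wrap: 3665 − 727 + 493 = 3431 bp
Sorted largest to smallest: 3431, 234 bp.

3431, 234 bp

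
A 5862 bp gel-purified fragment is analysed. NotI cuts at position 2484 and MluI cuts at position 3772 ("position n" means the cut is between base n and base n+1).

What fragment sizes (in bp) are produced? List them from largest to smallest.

2484, 2090, 1288 bp

Combined cut positions (sorted): 2484, 3772.
Linear molecule, 2 cuts → 3 fragments:
  2484 − 0 = 2484 bp
  3772 − 2484 = 1288 bp
  5862 − 3772 = 2090 bp
Sorted largest to smallest: 2484, 2090, 1288 bp.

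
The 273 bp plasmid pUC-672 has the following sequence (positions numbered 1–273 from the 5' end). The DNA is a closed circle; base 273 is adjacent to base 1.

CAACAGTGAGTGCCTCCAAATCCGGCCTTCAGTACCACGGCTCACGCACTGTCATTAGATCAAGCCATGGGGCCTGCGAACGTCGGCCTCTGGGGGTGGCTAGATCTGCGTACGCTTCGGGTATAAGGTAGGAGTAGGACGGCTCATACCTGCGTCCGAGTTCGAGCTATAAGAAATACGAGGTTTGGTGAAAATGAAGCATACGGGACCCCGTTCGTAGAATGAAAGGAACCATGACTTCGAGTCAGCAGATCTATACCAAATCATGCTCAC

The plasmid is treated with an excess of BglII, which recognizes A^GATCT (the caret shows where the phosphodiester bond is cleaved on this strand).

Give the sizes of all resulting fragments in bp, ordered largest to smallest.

148, 125 bp

BglII sites (AGATCT) start at positions 102, 250.
BglII cuts after the first base of each site, so after positions 102, 250.
Circular molecule, 2 cuts → 2 fragments:
  103–250 → 148 bp
  251–273 then 1–102 → 23 + 102 = 125 bp
Sorted largest to smallest: 148, 125 bp.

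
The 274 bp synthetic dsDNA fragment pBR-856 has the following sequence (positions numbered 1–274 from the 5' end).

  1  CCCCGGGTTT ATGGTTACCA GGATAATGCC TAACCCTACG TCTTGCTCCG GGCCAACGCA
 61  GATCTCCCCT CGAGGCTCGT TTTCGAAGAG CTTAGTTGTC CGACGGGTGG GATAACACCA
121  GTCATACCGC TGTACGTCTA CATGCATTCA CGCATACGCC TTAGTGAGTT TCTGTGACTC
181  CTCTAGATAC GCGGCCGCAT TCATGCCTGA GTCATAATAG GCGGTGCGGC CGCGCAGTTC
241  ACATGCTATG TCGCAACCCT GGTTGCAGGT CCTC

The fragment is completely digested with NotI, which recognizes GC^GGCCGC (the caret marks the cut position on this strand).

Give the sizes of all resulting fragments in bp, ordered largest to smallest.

192, 47, 35 bp

NotI sites (GCGGCCGC) start at positions 191, 226.
NotI cuts after base 2 of each site, so after positions 192, 227.
Linear molecule, 2 cuts → 3 fragments:
  1–192 → 192 bp
  193–227 → 35 bp
  228–274 → 47 bp
Sorted largest to smallest: 192, 47, 35 bp.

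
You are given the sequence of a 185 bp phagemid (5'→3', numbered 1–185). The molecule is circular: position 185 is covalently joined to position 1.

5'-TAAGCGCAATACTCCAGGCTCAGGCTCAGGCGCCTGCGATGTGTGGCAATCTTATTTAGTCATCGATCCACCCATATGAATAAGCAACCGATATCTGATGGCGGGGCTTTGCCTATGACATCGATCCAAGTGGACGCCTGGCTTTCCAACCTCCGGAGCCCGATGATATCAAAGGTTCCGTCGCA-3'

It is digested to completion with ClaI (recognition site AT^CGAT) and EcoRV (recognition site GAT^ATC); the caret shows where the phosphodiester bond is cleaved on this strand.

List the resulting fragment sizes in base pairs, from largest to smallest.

ClaI sites (ATCGAT) start at positions 62, 120.
ClaI cuts after base 2 of each site, so after positions 63, 121.
EcoRV sites (GATATC) start at positions 90, 165.
EcoRV cuts after base 3 of each site, so after positions 92, 167.
Combined cut positions: 63, 92, 121, 167.
Circular molecule, 4 cuts → 4 fragments:
  64–92 → 29 bp
  93–121 → 29 bp
  122–167 → 46 bp
  168–185 then 1–63 → 18 + 63 = 81 bp
Sorted largest to smallest: 81, 46, 29, 29 bp.

81, 46, 29, 29 bp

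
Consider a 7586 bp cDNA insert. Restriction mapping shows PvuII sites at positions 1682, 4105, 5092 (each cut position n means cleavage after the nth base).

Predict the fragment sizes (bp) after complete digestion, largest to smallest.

2494, 2423, 1682, 987 bp

Linear molecule, 3 cuts → 4 fragments:
  1682 − 0 = 1682 bp
  4105 − 1682 = 2423 bp
  5092 − 4105 = 987 bp
  7586 − 5092 = 2494 bp
Sorted largest to smallest: 2494, 2423, 1682, 987 bp.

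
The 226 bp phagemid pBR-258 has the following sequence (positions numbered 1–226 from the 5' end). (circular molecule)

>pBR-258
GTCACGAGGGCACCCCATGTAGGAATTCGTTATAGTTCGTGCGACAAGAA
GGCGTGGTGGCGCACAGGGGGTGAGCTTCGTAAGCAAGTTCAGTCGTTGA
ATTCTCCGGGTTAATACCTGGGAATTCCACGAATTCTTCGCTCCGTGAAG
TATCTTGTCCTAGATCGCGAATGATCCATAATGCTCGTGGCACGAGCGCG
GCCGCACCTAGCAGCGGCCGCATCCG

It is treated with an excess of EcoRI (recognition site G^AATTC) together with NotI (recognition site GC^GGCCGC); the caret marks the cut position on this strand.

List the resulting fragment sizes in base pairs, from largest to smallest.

EcoRI sites (GAATTC) start at positions 23, 99, 122, 131.
EcoRI cuts after the first base of each site, so after positions 23, 99, 122, 131.
NotI sites (GCGGCCGC) start at positions 198, 214.
NotI cuts after base 2 of each site, so after positions 199, 215.
Combined cut positions: 23, 99, 122, 131, 199, 215.
Circular molecule, 6 cuts → 6 fragments:
  24–99 → 76 bp
  100–122 → 23 bp
  123–131 → 9 bp
  132–199 → 68 bp
  200–215 → 16 bp
  216–226 then 1–23 → 11 + 23 = 34 bp
Sorted largest to smallest: 76, 68, 34, 23, 16, 9 bp.

76, 68, 34, 23, 16, 9 bp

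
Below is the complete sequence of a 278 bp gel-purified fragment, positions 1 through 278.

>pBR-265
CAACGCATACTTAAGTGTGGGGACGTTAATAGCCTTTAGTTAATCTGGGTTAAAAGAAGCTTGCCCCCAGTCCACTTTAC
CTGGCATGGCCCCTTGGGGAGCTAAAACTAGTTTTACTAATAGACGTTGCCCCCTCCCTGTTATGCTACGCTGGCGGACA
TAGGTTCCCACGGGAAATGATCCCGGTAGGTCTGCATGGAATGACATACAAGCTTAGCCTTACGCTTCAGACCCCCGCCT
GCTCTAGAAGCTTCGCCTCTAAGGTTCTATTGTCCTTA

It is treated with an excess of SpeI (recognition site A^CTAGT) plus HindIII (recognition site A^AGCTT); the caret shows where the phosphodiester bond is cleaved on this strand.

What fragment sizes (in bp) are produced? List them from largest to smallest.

103, 57, 50, 38, 30 bp

The SpeI site (ACTAGT) starts at position 107.
SpeI cuts after the first base of each site, so after position 107.
HindIII sites (AAGCTT) start at positions 57, 210, 248.
HindIII cuts after the first base of each site, so after positions 57, 210, 248.
Combined cut positions: 57, 107, 210, 248.
Linear molecule, 4 cuts → 5 fragments:
  1–57 → 57 bp
  58–107 → 50 bp
  108–210 → 103 bp
  211–248 → 38 bp
  249–278 → 30 bp
Sorted largest to smallest: 103, 57, 50, 38, 30 bp.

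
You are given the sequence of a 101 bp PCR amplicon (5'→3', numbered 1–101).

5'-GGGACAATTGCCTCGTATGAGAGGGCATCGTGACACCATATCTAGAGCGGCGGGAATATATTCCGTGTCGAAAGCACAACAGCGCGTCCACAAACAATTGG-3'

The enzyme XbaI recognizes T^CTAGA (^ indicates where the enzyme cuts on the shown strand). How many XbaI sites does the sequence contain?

TCTAGA occurs starting at position 41.
XbaI cuts at 1 site.

1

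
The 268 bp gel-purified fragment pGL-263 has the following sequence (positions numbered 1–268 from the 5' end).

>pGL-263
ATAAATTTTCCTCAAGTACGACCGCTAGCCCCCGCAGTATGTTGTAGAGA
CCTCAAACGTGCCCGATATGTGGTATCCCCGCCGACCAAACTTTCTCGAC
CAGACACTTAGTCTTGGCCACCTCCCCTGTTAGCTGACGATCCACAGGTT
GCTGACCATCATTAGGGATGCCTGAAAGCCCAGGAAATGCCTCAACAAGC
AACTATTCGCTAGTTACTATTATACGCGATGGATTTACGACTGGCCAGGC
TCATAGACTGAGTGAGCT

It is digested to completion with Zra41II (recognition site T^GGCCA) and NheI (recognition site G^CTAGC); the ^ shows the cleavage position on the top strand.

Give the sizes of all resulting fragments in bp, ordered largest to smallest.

127, 91, 26, 24 bp

Zra41II sites (TGGCCA) start at positions 115, 242.
Zra41II cuts after the first base of each site, so after positions 115, 242.
The NheI site (GCTAGC) starts at position 24.
NheI cuts after the first base of each site, so after position 24.
Combined cut positions: 24, 115, 242.
Linear molecule, 3 cuts → 4 fragments:
  1–24 → 24 bp
  25–115 → 91 bp
  116–242 → 127 bp
  243–268 → 26 bp
Sorted largest to smallest: 127, 91, 26, 24 bp.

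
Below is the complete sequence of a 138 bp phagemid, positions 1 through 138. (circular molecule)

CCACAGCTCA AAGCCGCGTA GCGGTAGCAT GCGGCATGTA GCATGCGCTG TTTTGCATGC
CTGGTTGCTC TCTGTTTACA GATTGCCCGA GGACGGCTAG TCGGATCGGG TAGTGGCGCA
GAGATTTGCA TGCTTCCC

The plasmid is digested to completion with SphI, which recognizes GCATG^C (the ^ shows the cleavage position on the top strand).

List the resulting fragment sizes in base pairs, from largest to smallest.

73, 37, 14, 14 bp

SphI sites (GCATGC) start at positions 27, 41, 55, 128.
SphI cuts after base 5 of each site (before the last base), so after positions 31, 45, 59, 132.
Circular molecule, 4 cuts → 4 fragments:
  32–45 → 14 bp
  46–59 → 14 bp
  60–132 → 73 bp
  133–138 then 1–31 → 6 + 31 = 37 bp
Sorted largest to smallest: 73, 37, 14, 14 bp.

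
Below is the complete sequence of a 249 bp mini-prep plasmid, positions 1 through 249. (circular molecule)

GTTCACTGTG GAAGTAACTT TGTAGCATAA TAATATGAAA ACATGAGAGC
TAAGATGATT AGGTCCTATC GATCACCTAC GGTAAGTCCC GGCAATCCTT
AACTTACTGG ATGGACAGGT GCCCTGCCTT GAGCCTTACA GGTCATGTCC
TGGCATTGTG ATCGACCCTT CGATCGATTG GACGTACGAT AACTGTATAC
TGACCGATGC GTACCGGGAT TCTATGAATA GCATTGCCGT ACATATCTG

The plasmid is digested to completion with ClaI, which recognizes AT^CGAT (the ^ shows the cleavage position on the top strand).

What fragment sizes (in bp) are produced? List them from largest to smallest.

ClaI sites (ATCGAT) start at positions 68, 173.
ClaI cuts after base 2 of each site, so after positions 69, 174.
Circular molecule, 2 cuts → 2 fragments:
  70–174 → 105 bp
  175–249 then 1–69 → 75 + 69 = 144 bp
Sorted largest to smallest: 144, 105 bp.

144, 105 bp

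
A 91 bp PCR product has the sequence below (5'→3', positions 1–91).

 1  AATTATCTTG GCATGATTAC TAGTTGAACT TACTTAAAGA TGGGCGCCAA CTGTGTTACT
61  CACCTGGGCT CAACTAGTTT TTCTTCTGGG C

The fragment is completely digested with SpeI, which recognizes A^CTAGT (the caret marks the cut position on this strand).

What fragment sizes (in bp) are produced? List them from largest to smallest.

SpeI sites (ACTAGT) start at positions 19, 73.
SpeI cuts after the first base of each site, so after positions 19, 73.
Linear molecule, 2 cuts → 3 fragments:
  1–19 → 19 bp
  20–73 → 54 bp
  74–91 → 18 bp
Sorted largest to smallest: 54, 19, 18 bp.

54, 19, 18 bp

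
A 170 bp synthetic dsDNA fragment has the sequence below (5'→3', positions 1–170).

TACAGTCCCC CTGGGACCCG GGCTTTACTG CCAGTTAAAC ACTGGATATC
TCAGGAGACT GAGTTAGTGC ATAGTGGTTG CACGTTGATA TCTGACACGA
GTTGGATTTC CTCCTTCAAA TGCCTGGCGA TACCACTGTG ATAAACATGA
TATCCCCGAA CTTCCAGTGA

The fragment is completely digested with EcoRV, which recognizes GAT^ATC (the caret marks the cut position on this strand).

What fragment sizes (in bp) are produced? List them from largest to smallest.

62, 47, 42, 19 bp

EcoRV sites (GATATC) start at positions 45, 87, 149.
EcoRV cuts after base 3 of each site, so after positions 47, 89, 151.
Linear molecule, 3 cuts → 4 fragments:
  1–47 → 47 bp
  48–89 → 42 bp
  90–151 → 62 bp
  152–170 → 19 bp
Sorted largest to smallest: 62, 47, 42, 19 bp.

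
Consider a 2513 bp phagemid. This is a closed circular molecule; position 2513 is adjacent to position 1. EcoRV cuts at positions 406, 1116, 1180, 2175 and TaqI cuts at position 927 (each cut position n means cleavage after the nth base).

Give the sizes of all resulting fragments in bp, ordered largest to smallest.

Combined cut positions (sorted): 406, 927, 1116, 1180, 2175.
Circular molecule, 5 cuts → 5 fragments:
  927 − 406 = 521 bp
  1116 − 927 = 189 bp
  1180 − 1116 = 64 bp
  2175 − 1180 = 995 bp
  wrap: 2513 − 2175 + 406 = 744 bp
Sorted largest to smallest: 995, 744, 521, 189, 64 bp.

995, 744, 521, 189, 64 bp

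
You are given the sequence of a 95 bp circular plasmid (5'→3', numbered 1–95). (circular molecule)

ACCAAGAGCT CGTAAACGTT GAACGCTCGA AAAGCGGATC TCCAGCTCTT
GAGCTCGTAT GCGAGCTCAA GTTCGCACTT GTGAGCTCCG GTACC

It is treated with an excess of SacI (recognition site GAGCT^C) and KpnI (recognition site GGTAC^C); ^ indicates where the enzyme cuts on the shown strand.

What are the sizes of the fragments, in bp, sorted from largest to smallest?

45, 20, 12, 11, 7 bp

SacI sites (GAGCTC) start at positions 6, 51, 63, 83.
SacI cuts after base 5 of each site (before the last base), so after positions 10, 55, 67, 87.
The KpnI site (GGTACC) starts at position 90.
KpnI cuts after base 5 of each site (before the last base), so after position 94.
Combined cut positions: 10, 55, 67, 87, 94.
Circular molecule, 5 cuts → 5 fragments:
  11–55 → 45 bp
  56–67 → 12 bp
  68–87 → 20 bp
  88–94 → 7 bp
  95–95 then 1–10 → 1 + 10 = 11 bp
Sorted largest to smallest: 45, 20, 12, 11, 7 bp.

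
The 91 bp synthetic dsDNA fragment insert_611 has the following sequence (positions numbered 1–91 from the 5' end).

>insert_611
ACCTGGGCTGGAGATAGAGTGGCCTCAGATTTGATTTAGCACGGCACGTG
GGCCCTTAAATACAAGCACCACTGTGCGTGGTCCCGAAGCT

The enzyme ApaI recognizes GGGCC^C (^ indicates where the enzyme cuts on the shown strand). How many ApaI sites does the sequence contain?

GGGCCC occurs starting at position 50.
ApaI cuts at 1 site.

1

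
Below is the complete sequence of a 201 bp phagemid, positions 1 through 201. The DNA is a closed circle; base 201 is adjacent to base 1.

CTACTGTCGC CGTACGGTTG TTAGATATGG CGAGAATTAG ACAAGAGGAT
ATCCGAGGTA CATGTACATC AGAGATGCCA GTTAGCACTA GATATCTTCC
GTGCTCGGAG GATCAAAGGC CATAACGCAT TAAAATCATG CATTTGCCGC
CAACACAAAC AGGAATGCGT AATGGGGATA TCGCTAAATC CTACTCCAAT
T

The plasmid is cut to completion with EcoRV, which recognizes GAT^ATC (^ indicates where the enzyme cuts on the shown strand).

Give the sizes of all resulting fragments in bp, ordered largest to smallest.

86, 72, 43 bp

EcoRV sites (GATATC) start at positions 48, 91, 177.
EcoRV cuts after base 3 of each site, so after positions 50, 93, 179.
Circular molecule, 3 cuts → 3 fragments:
  51–93 → 43 bp
  94–179 → 86 bp
  180–201 then 1–50 → 22 + 50 = 72 bp
Sorted largest to smallest: 86, 72, 43 bp.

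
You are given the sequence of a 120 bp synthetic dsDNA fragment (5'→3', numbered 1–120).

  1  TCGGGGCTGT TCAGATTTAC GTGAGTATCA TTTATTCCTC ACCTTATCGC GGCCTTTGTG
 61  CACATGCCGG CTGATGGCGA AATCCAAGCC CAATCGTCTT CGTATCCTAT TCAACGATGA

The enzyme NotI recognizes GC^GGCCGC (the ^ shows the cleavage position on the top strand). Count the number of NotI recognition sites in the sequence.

No occurrence of GCGGCCGC is present in the sequence.
NotI does not cut: 0 sites.

0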